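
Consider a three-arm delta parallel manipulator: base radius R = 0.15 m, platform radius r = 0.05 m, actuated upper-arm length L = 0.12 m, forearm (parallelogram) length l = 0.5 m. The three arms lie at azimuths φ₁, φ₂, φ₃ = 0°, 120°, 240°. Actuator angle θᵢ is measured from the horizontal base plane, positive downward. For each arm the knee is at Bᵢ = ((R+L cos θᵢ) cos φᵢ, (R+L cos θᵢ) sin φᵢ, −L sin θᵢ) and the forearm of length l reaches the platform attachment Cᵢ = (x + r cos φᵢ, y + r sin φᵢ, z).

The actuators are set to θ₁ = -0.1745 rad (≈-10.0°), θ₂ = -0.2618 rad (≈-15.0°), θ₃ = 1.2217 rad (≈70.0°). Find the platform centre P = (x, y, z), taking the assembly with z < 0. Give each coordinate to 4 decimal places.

φ1=0.0°: virtual centre (0.2182, 0.0000, 0.0208), radius l
centre 2 = (0.2159·cos120.0°, 0.2159·sin120.0°, 0.0311) = (-0.1080, 0.1870, 0.0311)
φ3=240.0°: virtual centre (-0.0705, -0.1221, -0.1128), radius l
subtract pairs → two planes through P
linear system: -0.6523x+0.3740y = -0.0005−0.0204z; -0.5774x+-0.2443y = -0.0154−-0.2672z
det = 0.3753;  x = 0.0157+-0.2529z,  y = 0.0261+-0.4959z
into |P−centre ₁|² = l²: 1.3099z² + 0.0349z + -0.2079 = 0;  Δ = 1.0904;  z = -0.4119 or 0.3853 → z<0 root = -0.4119
x = 0.1199, y = 0.2304

(0.1199, 0.2304, -0.4119)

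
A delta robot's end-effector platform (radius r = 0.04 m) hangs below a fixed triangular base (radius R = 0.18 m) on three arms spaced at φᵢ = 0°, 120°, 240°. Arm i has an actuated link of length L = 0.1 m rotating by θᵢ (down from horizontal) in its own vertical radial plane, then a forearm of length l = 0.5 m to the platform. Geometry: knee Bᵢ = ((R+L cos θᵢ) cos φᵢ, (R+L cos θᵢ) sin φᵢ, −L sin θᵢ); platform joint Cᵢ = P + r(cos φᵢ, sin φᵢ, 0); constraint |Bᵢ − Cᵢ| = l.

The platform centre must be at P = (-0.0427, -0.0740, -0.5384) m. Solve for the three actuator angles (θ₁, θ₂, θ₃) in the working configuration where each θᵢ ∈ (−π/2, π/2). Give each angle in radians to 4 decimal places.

arm 1 (φ=0.0°): x'=-0.0427, y'=-0.0740
  e−x'=0.1827;  (l²−L²−(e−x')²−y'²−z²)/2L = -0.4436
  √(A²+B²)=0.5686;  θ1 = -1.2437+2.4660 ≈ 1.2223
arm 2 (φ=120.0°): x'=-0.0427, y'=0.0740
  A=0.1827, B=-0.5384, C=(l²−L²−A²−y'²−z²)/(2L)=-0.4437
  θ2 = atan2(B,A) + arccos(C/0.5686) = 1.2225
φ3=240.0° → target in arm frame (0.0854, 0.0000)
  A cos θ + B sin θ = C:  0.0546·cos θ + -0.5384·sin θ = -0.2643
  √(A²+B²)=0.5412;  θ3 = -1.4698+2.0810 ≈ 0.6112

θ₁ = 1.2223, θ₂ = 1.2225, θ₃ = 0.6112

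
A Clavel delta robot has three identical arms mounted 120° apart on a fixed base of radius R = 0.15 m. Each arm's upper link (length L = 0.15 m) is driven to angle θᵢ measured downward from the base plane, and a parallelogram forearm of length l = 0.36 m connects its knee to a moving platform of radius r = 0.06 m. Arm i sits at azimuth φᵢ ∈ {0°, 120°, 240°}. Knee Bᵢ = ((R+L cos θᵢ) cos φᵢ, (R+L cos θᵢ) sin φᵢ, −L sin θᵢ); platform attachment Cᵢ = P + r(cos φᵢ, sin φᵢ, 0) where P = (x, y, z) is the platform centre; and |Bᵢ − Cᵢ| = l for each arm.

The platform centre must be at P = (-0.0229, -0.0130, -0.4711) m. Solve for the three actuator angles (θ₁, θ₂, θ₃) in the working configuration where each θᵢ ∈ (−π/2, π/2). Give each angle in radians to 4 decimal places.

rotate P by −φ1: (-0.0229, -0.0130, -0.4711)
  A cos θ + B sin θ = C:  0.1129·cos θ + -0.4711·sin θ = -0.4258
  √(A²+B²)=0.4844;  θ1 = -1.3356+2.6446 ≈ 1.3090
rotate P by −φ2: (0.0002, 0.0263, -0.4711)
  A=0.0898, B=-0.4711, C=(l²−L²−A²−y'²−z²)/(2L)=-0.4120
  √(A²+B²)=0.4796;  θ2 = -1.3824+2.6042 ≈ 1.2218
rotate P by −φ3: (0.0227, -0.0133, -0.4711)
  A=0.0673, B=-0.4711, C=(l²−L²−A²−y'²−z²)/(2L)=-0.3985
  γ=atan2(-0.4711,0.0673)=-1.4289;  ψ=arccos(-0.8373)=2.5632;  θ3=γ+ψ≈1.1343

θ₁ = 1.3090, θ₂ = 1.2218, θ₃ = 1.1343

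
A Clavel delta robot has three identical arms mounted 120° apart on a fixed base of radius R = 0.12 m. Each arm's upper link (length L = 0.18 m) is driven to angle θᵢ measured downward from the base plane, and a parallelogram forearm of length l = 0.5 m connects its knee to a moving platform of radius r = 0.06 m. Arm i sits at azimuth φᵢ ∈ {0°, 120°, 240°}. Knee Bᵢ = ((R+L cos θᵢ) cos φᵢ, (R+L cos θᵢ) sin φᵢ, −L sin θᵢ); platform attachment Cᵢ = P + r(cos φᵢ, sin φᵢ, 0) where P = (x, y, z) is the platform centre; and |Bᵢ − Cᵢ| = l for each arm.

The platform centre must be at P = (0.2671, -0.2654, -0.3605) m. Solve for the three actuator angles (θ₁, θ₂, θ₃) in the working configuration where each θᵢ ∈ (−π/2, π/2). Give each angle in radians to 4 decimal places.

θ₁ = -0.3490, θ₂ = 1.3963, θ₃ = 0.2616

rotate P by −φ1: (0.2671, -0.2654, -0.3605)
  A=-0.2071, B=-0.3605, C=(l²−L²−A²−y'²−z²)/(2L)=-0.0714
  √(A²+B²)=0.4158;  θ1 = -2.0922+1.7433 ≈ -0.3490
φ2=120.0° → target in arm frame (-0.3634, -0.0986)
  e−x'=0.4234;  (l²−L²−(e−x')²−y'²−z²)/2L = -0.2815
  √(A²+B²)=0.5561;  θ2 = -0.7053+2.1016 ≈ 1.3963
rotate P by −φ3: (0.0963, 0.3640, -0.3605)
  A cos θ + B sin θ = C:  -0.0363·cos θ + -0.3605·sin θ = -0.1283
  θ3 = atan2(B,A) + arccos(C/0.3623) = 0.2616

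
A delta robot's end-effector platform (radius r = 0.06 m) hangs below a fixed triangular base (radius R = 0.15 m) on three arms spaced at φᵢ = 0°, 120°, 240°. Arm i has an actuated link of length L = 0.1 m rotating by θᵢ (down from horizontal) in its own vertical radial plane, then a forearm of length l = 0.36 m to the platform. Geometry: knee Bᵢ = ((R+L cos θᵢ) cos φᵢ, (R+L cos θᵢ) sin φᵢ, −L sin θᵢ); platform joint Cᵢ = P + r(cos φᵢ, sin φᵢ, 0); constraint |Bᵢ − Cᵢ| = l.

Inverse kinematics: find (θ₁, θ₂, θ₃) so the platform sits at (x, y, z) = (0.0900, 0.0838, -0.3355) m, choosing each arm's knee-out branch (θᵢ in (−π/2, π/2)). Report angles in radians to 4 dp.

θ₁ = -0.0003, θ₂ = 0.3491, θ₃ = 1.0471

rotate P by −φ1: (0.0900, 0.0838, -0.3355)
  A=0.0000, B=-0.3355, C=(l²−L²−A²−y'²−z²)/(2L)=0.0001
  γ=atan2(-0.3355,0.0000)=-1.5708;  ψ=arccos(0.0003)=1.5705;  θ1=γ+ψ≈-0.0003
arm 2 (φ=120.0°): x'=0.0276, y'=-0.1198
  A=0.0624, B=-0.3355, C=(l²−L²−A²−y'²−z²)/(2L)=-0.0561
  √(A²+B²)=0.3413;  θ2 = -1.3868+1.7359 ≈ 0.3491
φ3=240.0° → target in arm frame (-0.1176, 0.0360)
  A=0.2076, B=-0.3355, C=(l²−L²−A²−y'²−z²)/(2L)=-0.1867
  √(A²+B²)=0.3945;  θ3 = -1.0167+2.0638 ≈ 1.0471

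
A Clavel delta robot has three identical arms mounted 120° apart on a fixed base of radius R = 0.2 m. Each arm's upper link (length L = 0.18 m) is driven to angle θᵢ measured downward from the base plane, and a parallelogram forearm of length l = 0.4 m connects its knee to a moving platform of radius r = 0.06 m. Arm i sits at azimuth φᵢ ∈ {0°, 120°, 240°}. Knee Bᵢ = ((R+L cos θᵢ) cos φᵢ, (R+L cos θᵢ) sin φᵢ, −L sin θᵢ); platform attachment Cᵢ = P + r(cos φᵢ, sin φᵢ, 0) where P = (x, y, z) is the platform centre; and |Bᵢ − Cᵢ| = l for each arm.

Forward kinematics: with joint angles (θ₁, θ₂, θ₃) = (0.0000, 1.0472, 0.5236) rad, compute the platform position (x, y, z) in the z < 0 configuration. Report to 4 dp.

φ1=0.0°: virtual centre (0.3200, 0.0000, 0.0000), radius l
φ2=120.0°: virtual centre (-0.1150, 0.1992, -0.1559), radius l
O3 = (0.2959·cos240.0°, 0.2959·sin240.0°, -0.0900) = (-0.1479, -0.2562, -0.0900)
subtract pairs → two planes through P
plane₁₂: -0.8700x+0.3984y+-0.3118z = -0.0252
Cramer: x(z) = 0.0191-0.2827z;  y(z) = -0.0216+0.1651z
sphere 1 gives Az²+Bz+C=0 with A=1.1072, B=0.1630, C=-0.0690;  B²−4AC=0.3320;  roots -0.3338, 0.1866;  negative root z = -0.3338
x = 0.1135, y = -0.0768

(0.1135, -0.0768, -0.3338)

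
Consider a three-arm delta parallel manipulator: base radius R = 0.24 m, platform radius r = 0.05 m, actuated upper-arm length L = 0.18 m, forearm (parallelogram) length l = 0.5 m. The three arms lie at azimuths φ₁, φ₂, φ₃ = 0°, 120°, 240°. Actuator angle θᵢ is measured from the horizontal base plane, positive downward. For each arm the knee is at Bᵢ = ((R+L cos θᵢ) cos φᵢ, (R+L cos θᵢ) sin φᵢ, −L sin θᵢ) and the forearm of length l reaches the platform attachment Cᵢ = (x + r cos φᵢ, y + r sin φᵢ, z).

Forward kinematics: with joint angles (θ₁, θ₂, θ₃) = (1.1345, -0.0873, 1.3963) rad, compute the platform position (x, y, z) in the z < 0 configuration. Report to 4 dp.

(-0.0712, 0.2185, -0.4606)

φ1=0.0°: virtual centre (0.2661, 0.0000, -0.1631), radius l
φ2=120.0°: virtual centre (-0.1847, 0.3198, 0.0157), radius l
φ3=240.0°: virtual centre (-0.1106, -0.1916, -0.1773), radius l
eliminate P² terms by subtracting sphere 1 from 2 and 3
plane₁₂: -0.9014x+0.6397y+0.3577z = 0.0392
det = 0.8274;  x = -0.0050+0.1438z,  y = 0.0543+-0.3565z
quadratic in z: (1.1478)z²+(0.2096)z+(-0.1470)=0, √Δ=0.8477 → z ∈ {-0.4606, 0.2780}; z = -0.4606 (taking z<0)
x = -0.0712, y = 0.2185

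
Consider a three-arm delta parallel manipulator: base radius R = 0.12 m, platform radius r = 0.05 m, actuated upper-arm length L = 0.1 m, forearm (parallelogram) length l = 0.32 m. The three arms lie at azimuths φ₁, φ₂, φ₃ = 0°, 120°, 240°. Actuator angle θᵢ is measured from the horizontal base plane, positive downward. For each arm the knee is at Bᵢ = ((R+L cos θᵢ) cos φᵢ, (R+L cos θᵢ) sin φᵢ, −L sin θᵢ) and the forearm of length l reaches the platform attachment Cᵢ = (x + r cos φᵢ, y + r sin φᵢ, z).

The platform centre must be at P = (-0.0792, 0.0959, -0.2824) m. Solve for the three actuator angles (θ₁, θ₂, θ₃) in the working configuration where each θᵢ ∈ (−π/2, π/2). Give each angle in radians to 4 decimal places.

rotate P by −φ1: (-0.0792, 0.0959, -0.2824)
  e−x'=0.1492;  (l²−L²−(e−x')²−y'²−z²)/2L = -0.0940
  θ1 = atan2(B,A) + arccos(C/0.3194) = 0.7849
arm 2 (φ=120.0°): x'=0.1227, y'=0.0206
  A=-0.0527, B=-0.2824, C=(l²−L²−A²−y'²−z²)/(2L)=0.0473
  √(A²+B²)=0.2873;  θ2 = -1.7551+1.4055 ≈ -0.3496
rotate P by −φ3: (-0.0435, -0.1165, -0.2824)
  A=0.1135, B=-0.2824, C=(l²−L²−A²−y'²−z²)/(2L)=-0.0690
  θ3 = atan2(B,A) + arccos(C/0.3043) = 0.6108

θ₁ = 0.7849, θ₂ = -0.3496, θ₃ = 0.6108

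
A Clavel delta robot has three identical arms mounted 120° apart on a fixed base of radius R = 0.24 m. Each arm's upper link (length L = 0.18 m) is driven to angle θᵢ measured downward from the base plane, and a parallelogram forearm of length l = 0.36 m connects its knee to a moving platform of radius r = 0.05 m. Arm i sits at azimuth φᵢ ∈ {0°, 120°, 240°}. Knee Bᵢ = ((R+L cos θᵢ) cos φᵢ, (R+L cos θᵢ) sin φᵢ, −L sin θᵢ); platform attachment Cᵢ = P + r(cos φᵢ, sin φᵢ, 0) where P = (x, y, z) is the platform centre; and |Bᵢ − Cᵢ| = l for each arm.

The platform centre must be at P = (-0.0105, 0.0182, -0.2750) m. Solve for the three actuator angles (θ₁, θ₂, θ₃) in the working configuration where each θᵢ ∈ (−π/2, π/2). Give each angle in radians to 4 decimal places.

θ₁ = 0.7853, θ₂ = 0.6111, θ₃ = 0.7854

rotate P by −φ1: (-0.0105, 0.0182, -0.2750)
  A=0.2005, B=-0.2750, C=(l²−L²−A²−y'²−z²)/(2L)=-0.0527
  θ1 = atan2(B,A) + arccos(C/0.3403) = 0.7853
rotate P by −φ2: (0.0210, 0.0000, -0.2750)
  A=0.1690, B=-0.2750, C=(l²−L²−A²−y'²−z²)/(2L)=-0.0194
  θ2 = atan2(B,A) + arccos(C/0.3228) = 0.6111
rotate P by −φ3: (-0.0105, -0.0182, -0.2750)
  e−x'=0.2005;  (l²−L²−(e−x')²−y'²−z²)/2L = -0.0527
  γ=atan2(-0.2750,0.2005)=-0.9408;  ψ=arccos(-0.1548)=1.7262;  θ3=γ+ψ≈0.7854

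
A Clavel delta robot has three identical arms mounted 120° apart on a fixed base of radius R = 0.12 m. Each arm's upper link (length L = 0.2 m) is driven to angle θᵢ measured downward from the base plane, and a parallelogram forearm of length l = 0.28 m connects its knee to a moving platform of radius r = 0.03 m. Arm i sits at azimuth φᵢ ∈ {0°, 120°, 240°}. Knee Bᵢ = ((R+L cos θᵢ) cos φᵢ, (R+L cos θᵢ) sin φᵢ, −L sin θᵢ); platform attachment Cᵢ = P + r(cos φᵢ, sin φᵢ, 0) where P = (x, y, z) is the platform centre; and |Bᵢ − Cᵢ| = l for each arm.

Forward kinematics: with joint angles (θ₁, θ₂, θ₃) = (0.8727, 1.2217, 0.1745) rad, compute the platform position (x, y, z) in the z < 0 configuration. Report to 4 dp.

φ1=0.0°: virtual centre (0.2186, 0.0000, -0.1532), radius l
O2 = (0.1584·cos120.0°, 0.1584·sin120.0°, -0.1879) = (-0.0792, 0.1372, -0.1879)
O3 = (0.2870·cos240.0°, 0.2870·sin240.0°, -0.0347) = (-0.1435, -0.2485, -0.0347)
subtract pairs → two planes through P
[-0.5955 0.2744 -0.0694]·P = -0.0108;  [-0.7241 -0.4970 0.2370]·P = 0.0123
Cramer: x(z) = 0.0040+0.0617z;  y(z) = -0.0307+0.3870z
quadratic in z: (1.1535)z²+(0.2562)z+(-0.0080)=0, √Δ=0.3201 → z ∈ {-0.2498, 0.0277}; z = -0.2498 (taking z<0)
x = -0.0114, y = -0.1273

(-0.0114, -0.1273, -0.2498)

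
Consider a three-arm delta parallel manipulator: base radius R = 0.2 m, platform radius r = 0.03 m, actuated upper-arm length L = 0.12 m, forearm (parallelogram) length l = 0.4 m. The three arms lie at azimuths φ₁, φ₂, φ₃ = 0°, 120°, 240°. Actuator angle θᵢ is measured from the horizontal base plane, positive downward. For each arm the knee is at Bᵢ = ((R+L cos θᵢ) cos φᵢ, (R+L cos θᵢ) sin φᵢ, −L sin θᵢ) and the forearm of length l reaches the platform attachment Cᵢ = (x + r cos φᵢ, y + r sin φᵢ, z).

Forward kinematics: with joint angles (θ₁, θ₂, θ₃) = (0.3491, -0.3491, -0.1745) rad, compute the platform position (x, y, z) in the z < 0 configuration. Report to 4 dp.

(-0.0465, 0.0093, -0.2680)

φ1=0.0°: virtual centre (0.2828, 0.0000, -0.0410), radius l
S2 = (0.2828·cos120.0°, 0.2828·sin120.0°, 0.0410) = (-0.1414, 0.2449, 0.0410)
arm 3 at φ=240.0°: ρ3 = 0.2882;  S3 = (-0.1441, -0.2496, 0.0208)
|S₂|²−|S₁|² = 0.0000;  |S₃|²−|S₁|² = 0.0018
linear system: -0.8483x+0.4898y = 0.0000−0.1642z; -0.8537x+-0.4991y = 0.0018−0.1238z
det = 0.8415;  x = -0.0011+0.1694z,  y = -0.0019+-0.0418z
into |P−S₁|² = l²: 1.0304z² + -0.0139z + -0.0778 = 0;  Δ = 0.3207;  z = -0.2680 or 0.2815 → z<0 root = -0.2680
x = -0.0465, y = 0.0093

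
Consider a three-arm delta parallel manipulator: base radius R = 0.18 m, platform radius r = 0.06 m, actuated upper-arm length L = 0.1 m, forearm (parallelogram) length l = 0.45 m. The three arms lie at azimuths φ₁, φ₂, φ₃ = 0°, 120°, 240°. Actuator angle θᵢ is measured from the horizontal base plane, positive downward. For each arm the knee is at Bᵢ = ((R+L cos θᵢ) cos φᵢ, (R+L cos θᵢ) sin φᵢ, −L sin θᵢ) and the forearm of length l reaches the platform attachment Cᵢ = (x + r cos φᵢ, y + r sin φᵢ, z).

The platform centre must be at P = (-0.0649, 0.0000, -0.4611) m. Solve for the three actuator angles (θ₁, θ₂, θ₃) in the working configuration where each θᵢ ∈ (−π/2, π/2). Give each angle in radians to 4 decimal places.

θ₁ = 0.9596, θ₂ = 0.5235, θ₃ = 0.5235

arm 1 (φ=0.0°): x'=-0.0649, y'=0.0000
  A=0.1849, B=-0.4611, C=(l²−L²−A²−y'²−z²)/(2L)=-0.2715
  γ=atan2(-0.4611,0.1849)=-1.1894;  ψ=arccos(-0.5465)=2.1490;  θ1=γ+ψ≈0.9596
arm 2 (φ=120.0°): x'=0.0324, y'=0.0562
  A cos θ + B sin θ = C:  0.0876·cos θ + -0.4611·sin θ = -0.1547
  γ=atan2(-0.4611,0.0876)=-1.3832;  ψ=arccos(-0.3296)=1.9067;  θ2=γ+ψ≈0.5235
φ3=240.0° → target in arm frame (0.0325, -0.0562)
  e−x'=0.0875;  (l²−L²−(e−x')²−y'²−z²)/2L = -0.1547
  θ3 = atan2(B,A) + arccos(C/0.4693) = 0.5235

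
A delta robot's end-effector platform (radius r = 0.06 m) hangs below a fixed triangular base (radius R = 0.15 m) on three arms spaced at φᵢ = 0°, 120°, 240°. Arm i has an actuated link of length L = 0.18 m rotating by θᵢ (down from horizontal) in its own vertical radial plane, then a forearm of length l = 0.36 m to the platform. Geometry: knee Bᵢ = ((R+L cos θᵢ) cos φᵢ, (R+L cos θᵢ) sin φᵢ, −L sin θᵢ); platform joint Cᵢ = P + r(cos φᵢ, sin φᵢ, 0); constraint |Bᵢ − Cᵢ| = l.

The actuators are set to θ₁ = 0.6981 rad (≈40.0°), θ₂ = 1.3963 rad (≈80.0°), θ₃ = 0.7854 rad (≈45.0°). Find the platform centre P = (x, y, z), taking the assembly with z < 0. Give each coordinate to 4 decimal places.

φ1=0.0°: virtual centre (0.2279, 0.0000, -0.1157), radius l
φ2=120.0°: virtual centre (-0.0606, 0.1050, -0.1773), radius l
centre 3 = (0.2173·cos240.0°, 0.2173·sin240.0°, -0.1273) = (-0.1086, -0.1882, -0.1273)
|centre ₂|²−|centre ₁|² = -0.0192;  |centre ₃|²−|centre ₁|² = -0.0019
linear system: -0.5770x+0.2100y = -0.0192−-0.1231z; -0.6731x+-0.3763y = -0.0019−-0.0232z
Cramer: x(z) = 0.0213-0.1428z;  y(z) = -0.0330+0.1939z
into |P−centre ₁|² = l²: 1.0580z² + 0.2776z + -0.0724 = 0;  Δ = 0.3836;  z = -0.4239 or 0.1615 → z<0 root = -0.4239
x = 0.0818, y = -0.1152

(0.0818, -0.1152, -0.4239)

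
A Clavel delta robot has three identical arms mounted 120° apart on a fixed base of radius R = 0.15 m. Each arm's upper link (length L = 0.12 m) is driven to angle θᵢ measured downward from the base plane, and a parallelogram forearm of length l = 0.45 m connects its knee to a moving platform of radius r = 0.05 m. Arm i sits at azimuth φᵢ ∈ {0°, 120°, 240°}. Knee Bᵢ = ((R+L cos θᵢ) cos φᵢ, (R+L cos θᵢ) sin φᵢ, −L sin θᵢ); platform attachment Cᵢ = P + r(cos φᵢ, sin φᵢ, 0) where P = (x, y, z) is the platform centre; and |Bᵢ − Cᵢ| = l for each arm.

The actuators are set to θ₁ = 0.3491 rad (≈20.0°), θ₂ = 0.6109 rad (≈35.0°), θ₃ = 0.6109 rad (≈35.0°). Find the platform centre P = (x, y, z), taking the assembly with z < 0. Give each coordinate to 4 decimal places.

(0.0455, 0.0000, -0.4588)

arm 1 at φ=0.0°: e+L cos θ1 = 0.2128;  O1 = (0.2128, 0.0000, -0.0410)
φ2=120.0°: virtual centre (-0.0991, 0.1717, -0.0688), radius l
φ3=240.0°: virtual centre (-0.0991, -0.1717, -0.0688), radius l
|O₂|²−|O₁|² = -0.0029;  |O₃|²−|O₁|² = -0.0029
plane₁₂: -0.6238x+0.3435y+-0.0556z = -0.0029
det = 0.4285;  x = 0.0046+-0.0891z,  y = 0.0000+0.0000z
into |P−O₁|² = l²: 1.0079z² + 0.1192z + -0.1575 = 0;  Δ = 0.6492;  z = -0.4588 or 0.3406 → z<0 root = -0.4588
x = 0.0455, y = 0.0000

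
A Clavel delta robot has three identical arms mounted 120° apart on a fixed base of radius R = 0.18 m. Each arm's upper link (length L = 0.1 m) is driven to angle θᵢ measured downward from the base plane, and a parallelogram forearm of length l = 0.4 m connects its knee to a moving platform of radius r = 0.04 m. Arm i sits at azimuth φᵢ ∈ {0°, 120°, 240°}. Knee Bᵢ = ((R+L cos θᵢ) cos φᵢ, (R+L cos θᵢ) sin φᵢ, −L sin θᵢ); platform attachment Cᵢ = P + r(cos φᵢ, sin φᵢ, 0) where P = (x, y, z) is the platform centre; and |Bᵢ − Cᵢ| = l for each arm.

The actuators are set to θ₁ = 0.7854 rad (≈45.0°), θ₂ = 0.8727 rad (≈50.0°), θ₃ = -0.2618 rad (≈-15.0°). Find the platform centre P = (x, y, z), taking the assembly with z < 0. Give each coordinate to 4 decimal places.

arm 1 at φ=0.0°: (R−r)+L cos θ1 = 0.2107;  centre 1 = (0.2107, 0.0000, -0.0707)
φ2=120.0°: virtual centre (-0.1021, 0.1769, -0.0766), radius l
φ3=240.0°: virtual centre (-0.1183, -0.2049, 0.0259), radius l
|centre ₂|²−|centre ₁|² = -0.0018;  |centre ₃|²−|centre ₁|² = 0.0072
plane₁₂: -0.6257x+0.3538y+-0.0118z = -0.0018
Cramer: x(z) = -0.0037+0.1298z;  y(z) = -0.0117+0.2629z
quadratic in z: (1.0860)z²+(0.0796)z+(-0.1089)=0, √Δ=0.6923 → z ∈ {-0.3554, 0.2821}; z = -0.3554 (taking z<0)
x = -0.0499, y = -0.1051

(-0.0499, -0.1051, -0.3554)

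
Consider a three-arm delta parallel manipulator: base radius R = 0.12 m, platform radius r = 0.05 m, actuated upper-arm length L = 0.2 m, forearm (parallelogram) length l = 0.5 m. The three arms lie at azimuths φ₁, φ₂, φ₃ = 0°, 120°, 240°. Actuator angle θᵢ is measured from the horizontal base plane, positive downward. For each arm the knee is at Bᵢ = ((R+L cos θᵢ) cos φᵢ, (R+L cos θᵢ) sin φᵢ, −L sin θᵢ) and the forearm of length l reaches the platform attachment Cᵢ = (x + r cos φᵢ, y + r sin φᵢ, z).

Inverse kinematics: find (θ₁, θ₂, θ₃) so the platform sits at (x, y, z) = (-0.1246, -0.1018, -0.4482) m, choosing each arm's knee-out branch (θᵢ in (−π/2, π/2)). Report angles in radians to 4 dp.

θ₁ = 0.6111, θ₂ = 0.3491, θ₃ = -0.1743

rotate P by −φ1: (-0.1246, -0.1018, -0.4482)
  e−x'=0.1946;  (l²−L²−(e−x')²−y'²−z²)/2L = -0.0978
  θ1 = atan2(B,A) + arccos(C/0.4886) = 0.6111
arm 2 (φ=120.0°): x'=-0.0259, y'=0.1588
  A cos θ + B sin θ = C:  0.0959·cos θ + -0.4482·sin θ = -0.0632
  γ=atan2(-0.4482,0.0959)=-1.3601;  ψ=arccos(-0.1380)=1.7092;  θ2=γ+ψ≈0.3491
arm 3 (φ=240.0°): x'=0.1505, y'=-0.0570
  e−x'=-0.0805;  (l²−L²−(e−x')²−y'²−z²)/2L = -0.0015
  θ3 = atan2(B,A) + arccos(C/0.4554) = -0.1743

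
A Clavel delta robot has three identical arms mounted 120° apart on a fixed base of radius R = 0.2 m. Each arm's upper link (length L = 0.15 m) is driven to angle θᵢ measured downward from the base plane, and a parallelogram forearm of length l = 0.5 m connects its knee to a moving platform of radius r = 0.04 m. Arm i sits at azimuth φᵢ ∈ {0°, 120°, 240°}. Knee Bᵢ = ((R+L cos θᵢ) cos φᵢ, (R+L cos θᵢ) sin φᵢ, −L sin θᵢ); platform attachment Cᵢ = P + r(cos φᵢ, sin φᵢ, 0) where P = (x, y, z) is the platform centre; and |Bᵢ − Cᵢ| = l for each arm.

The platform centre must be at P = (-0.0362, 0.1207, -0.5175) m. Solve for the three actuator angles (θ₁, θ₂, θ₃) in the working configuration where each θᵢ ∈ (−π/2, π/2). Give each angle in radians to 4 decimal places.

θ₁ = 0.9596, θ₂ = 0.3489, θ₃ = 1.1343

rotate P by −φ1: (-0.0362, 0.1207, -0.5175)
  A=0.1962, B=-0.5175, C=(l²−L²−A²−y'²−z²)/(2L)=-0.3112
  θ1 = atan2(B,A) + arccos(C/0.5534) = 0.9596
φ2=120.0° → target in arm frame (0.1226, -0.0290)
  A=0.0374, B=-0.5175, C=(l²−L²−A²−y'²−z²)/(2L)=-0.1418
  γ=atan2(-0.5175,0.0374)=-1.4987;  ψ=arccos(-0.2733)=1.8476;  θ2=γ+ψ≈0.3489
arm 3 (φ=240.0°): x'=-0.0864, y'=-0.0917
  e−x'=0.2464;  (l²−L²−(e−x')²−y'²−z²)/2L = -0.3648
  θ3 = atan2(B,A) + arccos(C/0.5732) = 1.1343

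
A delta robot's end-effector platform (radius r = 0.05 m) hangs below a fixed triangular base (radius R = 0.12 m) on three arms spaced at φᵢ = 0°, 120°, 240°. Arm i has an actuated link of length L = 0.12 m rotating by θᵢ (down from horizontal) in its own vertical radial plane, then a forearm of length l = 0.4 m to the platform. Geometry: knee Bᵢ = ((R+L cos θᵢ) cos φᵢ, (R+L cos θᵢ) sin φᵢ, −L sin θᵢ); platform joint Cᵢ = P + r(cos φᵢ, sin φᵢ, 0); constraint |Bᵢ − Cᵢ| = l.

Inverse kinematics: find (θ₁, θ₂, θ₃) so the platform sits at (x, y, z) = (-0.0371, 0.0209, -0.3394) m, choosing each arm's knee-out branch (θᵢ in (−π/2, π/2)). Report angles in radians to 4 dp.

arm 1 (φ=0.0°): x'=-0.0371, y'=0.0209
  A cos θ + B sin θ = C:  0.1071·cos θ + -0.3394·sin θ = 0.0771
  √(A²+B²)=0.3559;  θ1 = -1.2651+1.3525 ≈ 0.0873
rotate P by −φ2: (0.0366, 0.0217, -0.3394)
  A=0.0334, B=-0.3394, C=(l²−L²−A²−y'²−z²)/(2L)=0.1201
  √(A²+B²)=0.3410;  θ2 = -1.4728+1.2109 ≈ -0.2620
φ3=240.0° → target in arm frame (0.0005, -0.0426)
  e−x'=0.0695;  (l²−L²−(e−x')²−y'²−z²)/2L = 0.0990
  γ=atan2(-0.3394,0.0695)=-1.3687;  ψ=arccos(0.2857)=1.2810;  θ3=γ+ψ≈-0.0876

θ₁ = 0.0873, θ₂ = -0.2620, θ₃ = -0.0876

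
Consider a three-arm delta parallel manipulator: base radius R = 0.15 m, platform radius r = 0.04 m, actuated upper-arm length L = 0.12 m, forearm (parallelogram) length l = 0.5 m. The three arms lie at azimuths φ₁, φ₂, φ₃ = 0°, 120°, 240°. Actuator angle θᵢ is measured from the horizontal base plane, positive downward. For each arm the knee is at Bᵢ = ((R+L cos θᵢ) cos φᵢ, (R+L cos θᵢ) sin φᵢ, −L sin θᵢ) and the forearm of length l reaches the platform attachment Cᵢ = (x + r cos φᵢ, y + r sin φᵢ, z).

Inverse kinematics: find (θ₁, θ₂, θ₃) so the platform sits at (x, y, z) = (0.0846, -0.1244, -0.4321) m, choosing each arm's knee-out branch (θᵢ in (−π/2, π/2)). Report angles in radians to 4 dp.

θ₁ = -0.2622, θ₂ = 0.6981, θ₃ = -0.1746

rotate P by −φ1: (0.0846, -0.1244, -0.4321)
  e−x'=0.0254;  (l²−L²−(e−x')²−y'²−z²)/2L = 0.1365
  θ1 = atan2(B,A) + arccos(C/0.4328) = -0.2622
arm 2 (φ=120.0°): x'=-0.1500, y'=-0.0111
  e−x'=0.2600;  (l²−L²−(e−x')²−y'²−z²)/2L = -0.0785
  γ=atan2(-0.4321,0.2600)=-1.0291;  ψ=arccos(-0.1557)=1.7272;  θ2=γ+ψ≈0.6981
φ3=240.0° → target in arm frame (0.0654, 0.1355)
  A cos θ + B sin θ = C:  0.0446·cos θ + -0.4321·sin θ = 0.1190
  γ=atan2(-0.4321,0.0446)=-1.4680;  ψ=arccos(0.2739)=1.2934;  θ3=γ+ψ≈-0.1746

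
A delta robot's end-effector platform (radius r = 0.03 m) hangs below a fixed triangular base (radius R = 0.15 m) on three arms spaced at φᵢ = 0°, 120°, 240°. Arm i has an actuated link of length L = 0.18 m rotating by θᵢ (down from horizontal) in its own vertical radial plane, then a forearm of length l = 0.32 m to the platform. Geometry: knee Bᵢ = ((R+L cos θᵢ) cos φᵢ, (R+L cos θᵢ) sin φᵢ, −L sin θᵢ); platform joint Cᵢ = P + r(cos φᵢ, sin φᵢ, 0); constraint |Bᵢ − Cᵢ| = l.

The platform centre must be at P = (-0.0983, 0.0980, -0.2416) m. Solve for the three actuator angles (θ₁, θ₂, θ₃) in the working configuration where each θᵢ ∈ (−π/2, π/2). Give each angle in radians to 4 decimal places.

rotate P by −φ1: (-0.0983, 0.0980, -0.2416)
  A cos θ + B sin θ = C:  0.2183·cos θ + -0.2416·sin θ = -0.1267
  γ=atan2(-0.2416,0.2183)=-0.8360;  ψ=arccos(-0.3893)=1.9706;  θ1=γ+ψ≈1.1346
rotate P by −φ2: (0.1340, 0.0361, -0.2416)
  A cos θ + B sin θ = C:  -0.0140·cos θ + -0.2416·sin θ = 0.0281
  θ2 = atan2(B,A) + arccos(C/0.2420) = -0.1745
arm 3 (φ=240.0°): x'=-0.0357, y'=-0.1341
  A=0.1557, B=-0.2416, C=(l²−L²−A²−y'²−z²)/(2L)=-0.0850
  θ3 = atan2(B,A) + arccos(C/0.2874) = 0.8728

θ₁ = 1.1346, θ₂ = -0.1745, θ₃ = 0.8728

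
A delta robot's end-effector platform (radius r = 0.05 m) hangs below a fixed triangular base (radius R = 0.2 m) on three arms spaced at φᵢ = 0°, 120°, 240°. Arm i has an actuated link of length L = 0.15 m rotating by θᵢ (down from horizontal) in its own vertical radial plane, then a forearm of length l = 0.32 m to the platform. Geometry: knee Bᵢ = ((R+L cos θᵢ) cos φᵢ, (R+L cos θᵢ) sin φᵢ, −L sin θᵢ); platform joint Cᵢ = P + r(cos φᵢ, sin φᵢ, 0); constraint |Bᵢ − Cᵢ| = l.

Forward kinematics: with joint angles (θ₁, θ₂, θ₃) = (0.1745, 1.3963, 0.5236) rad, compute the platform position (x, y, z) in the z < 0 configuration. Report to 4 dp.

S1 = (0.2977·cos0.0°, 0.2977·sin0.0°, -0.0260) = (0.2977, 0.0000, -0.0260)
arm 2 at φ=120.0°: (R−r)+L cos θ2 = 0.1760;  S2 = (-0.0880, 0.1525, -0.1477)
φ3=240.0°: virtual centre (-0.1400, -0.2424, -0.0750), radius l
eliminate P² terms by subtracting sphere 1 from 2 and 3
linear system: -0.7715x+0.3049y = -0.0365−-0.2434z; -0.8753x+-0.4848y = -0.0053−-0.0979z
det = 0.6409;  x = 0.0302+-0.2307z,  y = -0.0434+0.2145z
sphere 1 gives Az²+Bz+C=0 with A=1.0992, B=0.1569, C=-0.0282;  B²−4AC=0.1488;  roots -0.2468, 0.1041;  negative root z = -0.2468
x = 0.0871, y = -0.0964

(0.0871, -0.0964, -0.2468)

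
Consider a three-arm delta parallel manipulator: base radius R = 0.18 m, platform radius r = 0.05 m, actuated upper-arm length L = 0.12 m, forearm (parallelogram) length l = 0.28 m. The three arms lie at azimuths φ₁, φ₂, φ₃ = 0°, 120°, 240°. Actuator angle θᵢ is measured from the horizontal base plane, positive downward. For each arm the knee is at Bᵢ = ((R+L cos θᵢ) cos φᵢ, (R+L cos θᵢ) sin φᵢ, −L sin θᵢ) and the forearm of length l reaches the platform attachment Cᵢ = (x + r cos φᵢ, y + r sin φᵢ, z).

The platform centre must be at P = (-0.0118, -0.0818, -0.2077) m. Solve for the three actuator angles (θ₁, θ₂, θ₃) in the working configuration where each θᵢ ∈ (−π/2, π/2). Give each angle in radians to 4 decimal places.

rotate P by −φ1: (-0.0118, -0.0818, -0.2077)
  A=0.1418, B=-0.2077, C=(l²−L²−A²−y'²−z²)/(2L)=-0.0247
  γ=atan2(-0.2077,0.1418)=-0.9718;  ψ=arccos(-0.0984)=1.6693;  θ1=γ+ψ≈0.6976
rotate P by −φ2: (-0.0649, 0.0511, -0.2077)
  e−x'=0.1949;  (l²−L²−(e−x')²−y'²−z²)/2L = -0.0823
  θ2 = atan2(B,A) + arccos(C/0.2849) = 1.0469
arm 3 (φ=240.0°): x'=0.0767, y'=0.0307
  e−x'=0.0533;  (l²−L²−(e−x')²−y'²−z²)/2L = 0.0712
  θ3 = atan2(B,A) + arccos(C/0.2144) = -0.0874

θ₁ = 0.6976, θ₂ = 1.0469, θ₃ = -0.0874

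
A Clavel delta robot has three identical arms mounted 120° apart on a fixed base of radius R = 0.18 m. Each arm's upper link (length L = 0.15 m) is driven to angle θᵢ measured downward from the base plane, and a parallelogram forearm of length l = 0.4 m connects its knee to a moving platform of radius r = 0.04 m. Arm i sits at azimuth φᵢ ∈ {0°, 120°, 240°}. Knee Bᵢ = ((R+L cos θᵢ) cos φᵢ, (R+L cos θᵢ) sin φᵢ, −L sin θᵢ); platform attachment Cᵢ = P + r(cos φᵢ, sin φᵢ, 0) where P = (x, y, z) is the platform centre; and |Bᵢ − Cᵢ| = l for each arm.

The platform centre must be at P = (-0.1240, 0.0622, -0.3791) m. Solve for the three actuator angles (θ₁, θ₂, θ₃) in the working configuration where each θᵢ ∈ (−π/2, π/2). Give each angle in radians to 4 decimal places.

φ1=0.0° → target in arm frame (-0.1240, 0.0622)
  A cos θ + B sin θ = C:  0.2640·cos θ + -0.3791·sin θ = -0.2659
  √(A²+B²)=0.4620;  θ1 = -0.9625+2.1842 ≈ 1.2217
arm 2 (φ=120.0°): x'=0.1159, y'=0.0763
  e−x'=0.0241;  (l²−L²−(e−x')²−y'²−z²)/2L = -0.0421
  θ2 = atan2(B,A) + arccos(C/0.3799) = 0.1745
φ3=240.0° → target in arm frame (0.0081, -0.1385)
  A cos θ + B sin θ = C:  0.1319·cos θ + -0.3791·sin θ = -0.1426
  θ3 = atan2(B,A) + arccos(C/0.4014) = 0.6980

θ₁ = 1.2217, θ₂ = 0.1745, θ₃ = 0.6980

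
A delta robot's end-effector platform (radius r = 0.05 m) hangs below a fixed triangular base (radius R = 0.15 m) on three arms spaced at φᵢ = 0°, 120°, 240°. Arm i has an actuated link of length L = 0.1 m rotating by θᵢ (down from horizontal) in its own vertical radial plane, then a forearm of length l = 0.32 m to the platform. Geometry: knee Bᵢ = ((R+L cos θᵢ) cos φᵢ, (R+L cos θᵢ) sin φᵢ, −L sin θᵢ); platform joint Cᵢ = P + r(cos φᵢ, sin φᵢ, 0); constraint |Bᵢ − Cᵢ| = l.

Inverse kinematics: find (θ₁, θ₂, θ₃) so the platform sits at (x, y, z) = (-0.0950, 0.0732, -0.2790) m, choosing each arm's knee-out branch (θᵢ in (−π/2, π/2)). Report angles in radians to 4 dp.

φ1=0.0° → target in arm frame (-0.0950, 0.0732)
  e−x'=0.1950;  (l²−L²−(e−x')²−y'²−z²)/2L = -0.1441
  √(A²+B²)=0.3404;  θ1 = -0.9608+2.0080 ≈ 1.0472
arm 2 (φ=120.0°): x'=0.1109, y'=0.0457
  e−x'=-0.0109;  (l²−L²−(e−x')²−y'²−z²)/2L = 0.0618
  √(A²+B²)=0.2792;  θ2 = -1.6098+1.3477 ≈ -0.2621
rotate P by −φ3: (-0.0159, -0.1189, -0.2790)
  A=0.1159, B=-0.2790, C=(l²−L²−A²−y'²−z²)/(2L)=-0.0650
  √(A²+B²)=0.3021;  θ3 = -1.1771+1.7877 ≈ 0.6106

θ₁ = 1.0472, θ₂ = -0.2621, θ₃ = 0.6106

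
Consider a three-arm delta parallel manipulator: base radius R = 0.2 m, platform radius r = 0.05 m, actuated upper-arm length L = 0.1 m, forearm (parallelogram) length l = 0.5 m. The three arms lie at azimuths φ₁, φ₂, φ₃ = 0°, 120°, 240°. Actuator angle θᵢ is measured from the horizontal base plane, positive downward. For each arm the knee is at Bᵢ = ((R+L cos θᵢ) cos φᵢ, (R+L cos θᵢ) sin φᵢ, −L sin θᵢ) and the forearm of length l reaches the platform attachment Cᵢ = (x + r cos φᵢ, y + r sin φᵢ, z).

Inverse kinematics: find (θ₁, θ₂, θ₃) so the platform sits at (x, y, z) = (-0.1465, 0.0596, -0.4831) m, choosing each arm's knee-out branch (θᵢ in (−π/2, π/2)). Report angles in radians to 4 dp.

θ₁ = 1.3962, θ₂ = 0.0875, θ₃ = 0.6111

rotate P by −φ1: (-0.1465, 0.0596, -0.4831)
  A=0.2965, B=-0.4831, C=(l²−L²−A²−y'²−z²)/(2L)=-0.4243
  θ1 = atan2(B,A) + arccos(C/0.5668) = 1.3962
φ2=120.0° → target in arm frame (0.1249, 0.0971)
  e−x'=0.0251;  (l²−L²−(e−x')²−y'²−z²)/2L = -0.0172
  √(A²+B²)=0.4838;  θ2 = -1.5188+1.6064 ≈ 0.0875
rotate P by −φ3: (0.0216, -0.1567, -0.4831)
  e−x'=0.1284;  (l²−L²−(e−x')²−y'²−z²)/2L = -0.1720
  γ=atan2(-0.4831,0.1284)=-1.3111;  ψ=arccos(-0.3442)=1.9222;  θ3=γ+ψ≈0.6111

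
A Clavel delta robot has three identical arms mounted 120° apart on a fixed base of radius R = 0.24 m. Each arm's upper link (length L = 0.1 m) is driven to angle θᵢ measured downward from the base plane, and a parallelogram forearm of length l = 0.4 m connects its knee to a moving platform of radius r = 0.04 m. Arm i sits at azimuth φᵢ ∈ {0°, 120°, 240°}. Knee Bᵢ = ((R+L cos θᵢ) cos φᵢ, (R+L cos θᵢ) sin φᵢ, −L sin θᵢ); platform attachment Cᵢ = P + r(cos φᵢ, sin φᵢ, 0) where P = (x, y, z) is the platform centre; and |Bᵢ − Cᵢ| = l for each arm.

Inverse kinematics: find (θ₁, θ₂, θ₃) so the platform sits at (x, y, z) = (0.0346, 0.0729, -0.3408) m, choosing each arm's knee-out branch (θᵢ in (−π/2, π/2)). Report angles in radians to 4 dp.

arm 1 (φ=0.0°): x'=0.0346, y'=0.0729
  A cos θ + B sin θ = C:  0.1654·cos θ + -0.3408·sin θ = 0.0059
  θ1 = atan2(B,A) + arccos(C/0.3788) = 0.4362
arm 2 (φ=120.0°): x'=0.0458, y'=-0.0664
  A cos θ + B sin θ = C:  0.1542·cos θ + -0.3408·sin θ = 0.0284
  γ=atan2(-0.3408,0.1542)=-1.1460;  ψ=arccos(0.0759)=1.4948;  θ2=γ+ψ≈0.3489
rotate P by −φ3: (-0.0804, -0.0065, -0.3408)
  e−x'=0.2804;  (l²−L²−(e−x')²−y'²−z²)/2L = -0.2241
  √(A²+B²)=0.4413;  θ3 = -0.8823+2.1035 ≈ 1.2212

θ₁ = 0.4362, θ₂ = 0.3489, θ₃ = 1.2212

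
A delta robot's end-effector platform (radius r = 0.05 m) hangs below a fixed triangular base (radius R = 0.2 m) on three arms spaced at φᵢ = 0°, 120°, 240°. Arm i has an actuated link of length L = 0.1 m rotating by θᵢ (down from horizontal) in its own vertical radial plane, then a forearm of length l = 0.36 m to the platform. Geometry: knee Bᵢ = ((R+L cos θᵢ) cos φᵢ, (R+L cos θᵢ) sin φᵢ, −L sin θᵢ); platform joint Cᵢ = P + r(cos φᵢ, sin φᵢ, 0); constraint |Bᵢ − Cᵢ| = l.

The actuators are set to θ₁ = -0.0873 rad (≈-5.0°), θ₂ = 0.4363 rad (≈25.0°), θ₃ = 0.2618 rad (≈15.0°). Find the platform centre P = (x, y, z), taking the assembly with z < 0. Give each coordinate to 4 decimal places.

arm 1 at φ=0.0°: e+L cos θ1 = 0.2496;  O1 = (0.2496, 0.0000, 0.0087)
O2 = (0.2406·cos120.0°, 0.2406·sin120.0°, -0.0423) = (-0.1203, 0.2084, -0.0423)
arm 3 at φ=240.0°: e+L cos θ3 = 0.2466;  O3 = (-0.1233, -0.2136, -0.0259)
subtract pairs → two planes through P
linear system: -0.7399x+0.4168y = -0.0027−-0.1020z; -0.7458x+-0.4271y = -0.0009−-0.0692z
Cramer: x(z) = 0.0024-0.1155z;  y(z) = -0.0021+0.0396z
quadratic in z: (1.0149)z²+(0.0395)z+(-0.0684)=0, √Δ=0.5285 → z ∈ {-0.2798, 0.2409}; z = -0.2798 (taking z<0)
x = 0.0348, y = -0.0132

(0.0348, -0.0132, -0.2798)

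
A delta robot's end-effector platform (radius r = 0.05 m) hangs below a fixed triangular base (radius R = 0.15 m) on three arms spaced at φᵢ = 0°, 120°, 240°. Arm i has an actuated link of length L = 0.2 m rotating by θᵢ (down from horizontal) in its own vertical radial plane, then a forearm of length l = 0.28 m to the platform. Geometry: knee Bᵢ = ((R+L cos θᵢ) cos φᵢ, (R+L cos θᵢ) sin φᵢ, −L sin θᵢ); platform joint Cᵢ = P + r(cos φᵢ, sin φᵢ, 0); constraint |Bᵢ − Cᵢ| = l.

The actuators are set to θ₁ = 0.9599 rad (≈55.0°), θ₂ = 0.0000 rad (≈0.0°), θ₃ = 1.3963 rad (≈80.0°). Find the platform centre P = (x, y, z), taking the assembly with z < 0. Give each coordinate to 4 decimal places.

φ1=0.0°: virtual centre (0.2147, 0.0000, -0.1638), radius l
O2 = (0.3000·cos120.0°, 0.3000·sin120.0°, 0.0000) = (-0.1500, 0.2598, 0.0000)
arm 3 at φ=240.0°: ρ3 = 0.1347;  O3 = (-0.0674, -0.1167, -0.1970)
subtract pairs → two planes through P
linear system: -0.7294x+0.5196y = 0.0171−0.3277z; -0.5642x+-0.2333y = -0.0160−-0.0663z
Cramer: x(z) = 0.0094+0.0907z;  y(z) = 0.0460-0.5033z
sphere 1 gives Az²+Bz+C=0 with A=1.2615, B=0.2442, C=-0.0073;  B²−4AC=0.0963;  roots -0.2198, 0.0262;  negative root z = -0.2198
x = -0.0106, y = 0.1566

(-0.0106, 0.1566, -0.2198)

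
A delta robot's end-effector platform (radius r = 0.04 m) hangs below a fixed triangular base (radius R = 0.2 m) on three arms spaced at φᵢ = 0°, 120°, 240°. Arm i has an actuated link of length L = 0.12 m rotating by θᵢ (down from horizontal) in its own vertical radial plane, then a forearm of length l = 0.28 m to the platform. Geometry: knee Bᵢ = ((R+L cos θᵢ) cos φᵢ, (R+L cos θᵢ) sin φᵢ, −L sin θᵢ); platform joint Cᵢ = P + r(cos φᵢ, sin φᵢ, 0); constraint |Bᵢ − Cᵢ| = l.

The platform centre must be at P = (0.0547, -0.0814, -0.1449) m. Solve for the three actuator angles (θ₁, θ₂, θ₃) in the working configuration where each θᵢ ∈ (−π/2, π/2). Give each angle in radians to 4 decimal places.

θ₁ = -0.0005, θ₂ = 1.3966, θ₃ = 0.1742

φ1=0.0° → target in arm frame (0.0547, -0.0814)
  A cos θ + B sin θ = C:  0.1053·cos θ + -0.1449·sin θ = 0.1054
  √(A²+B²)=0.1791;  θ1 = -0.9424+0.9419 ≈ -0.0005
φ2=120.0° → target in arm frame (-0.0978, -0.0067)
  e−x'=0.2578;  (l²−L²−(e−x')²−y'²−z²)/2L = -0.0980
  √(A²+B²)=0.2958;  θ2 = -0.5120+1.9086 ≈ 1.3966
rotate P by −φ3: (0.0431, 0.0881, -0.1449)
  A cos θ + B sin θ = C:  0.1169·cos θ + -0.1449·sin θ = 0.0900
  γ=atan2(-0.1449,0.1169)=-0.8921;  ψ=arccos(0.4833)=1.0664;  θ3=γ+ψ≈0.1742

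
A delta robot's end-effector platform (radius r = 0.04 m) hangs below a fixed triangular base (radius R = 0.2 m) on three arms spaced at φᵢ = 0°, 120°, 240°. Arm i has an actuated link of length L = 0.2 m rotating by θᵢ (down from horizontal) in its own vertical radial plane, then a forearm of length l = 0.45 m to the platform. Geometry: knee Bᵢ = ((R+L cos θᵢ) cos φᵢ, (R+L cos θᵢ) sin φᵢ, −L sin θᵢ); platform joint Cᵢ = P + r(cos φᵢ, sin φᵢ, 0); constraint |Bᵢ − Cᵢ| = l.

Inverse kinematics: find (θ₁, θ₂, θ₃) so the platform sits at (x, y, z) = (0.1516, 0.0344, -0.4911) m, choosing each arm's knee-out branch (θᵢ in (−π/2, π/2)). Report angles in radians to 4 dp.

θ₁ = 0.4361, θ₂ = 1.1342, θ₃ = 1.3089

rotate P by −φ1: (0.1516, 0.0344, -0.4911)
  e−x'=0.0084;  (l²−L²−(e−x')²−y'²−z²)/2L = -0.1998
  θ1 = atan2(B,A) + arccos(C/0.4912) = 0.4361
rotate P by −φ2: (-0.0460, -0.1485, -0.4911)
  A=0.2060, B=-0.4911, C=(l²−L²−A²−y'²−z²)/(2L)=-0.3579
  √(A²+B²)=0.5326;  θ2 = -1.1736+2.3078 ≈ 1.1342
arm 3 (φ=240.0°): x'=-0.1056, y'=0.1141
  A=0.2656, B=-0.4911, C=(l²−L²−A²−y'²−z²)/(2L)=-0.4056
  γ=atan2(-0.4911,0.2656)=-1.0750;  ψ=arccos(-0.7264)=2.3839;  θ3=γ+ψ≈1.3089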